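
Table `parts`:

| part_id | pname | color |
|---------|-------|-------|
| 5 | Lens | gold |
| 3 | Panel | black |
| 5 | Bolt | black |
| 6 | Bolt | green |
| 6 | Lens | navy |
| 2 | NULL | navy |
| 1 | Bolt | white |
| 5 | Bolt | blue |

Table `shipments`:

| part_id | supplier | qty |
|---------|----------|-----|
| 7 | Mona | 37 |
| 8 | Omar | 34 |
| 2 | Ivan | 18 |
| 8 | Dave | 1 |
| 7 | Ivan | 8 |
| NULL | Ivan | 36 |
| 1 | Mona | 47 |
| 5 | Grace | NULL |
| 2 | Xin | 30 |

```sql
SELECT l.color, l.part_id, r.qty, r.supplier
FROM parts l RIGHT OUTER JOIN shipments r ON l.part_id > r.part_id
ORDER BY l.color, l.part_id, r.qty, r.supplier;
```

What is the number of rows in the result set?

RIGHT JOIN keeps every row from `shipments`; unmatched rows get NULL for `parts`'s columns.
Matching on l.part_id > r.part_id. A NULL in a compared column never satisfies the condition.
- l[0] part_id=5 → 3 match(es) in r → 3 row(s).
- l[1] part_id=3 → 3 match(es) in r → 3 row(s).
- l[2] part_id=5 → 3 match(es) in r → 3 row(s).
- l[3] part_id=6 → 4 match(es) in r → 4 row(s).
- l[4] part_id=6 → 4 match(es) in r → 4 row(s).
- l[5] part_id=2 → 1 match(es) in r → 1 row(s).
- l[6] part_id=1 → no match.
- l[7] part_id=5 → 3 match(es) in r → 3 row(s).
- plus 5 unmatched r row(s), each kept with NULL l columns.
Total: 21 matched + 5 padded = 26 rows.

26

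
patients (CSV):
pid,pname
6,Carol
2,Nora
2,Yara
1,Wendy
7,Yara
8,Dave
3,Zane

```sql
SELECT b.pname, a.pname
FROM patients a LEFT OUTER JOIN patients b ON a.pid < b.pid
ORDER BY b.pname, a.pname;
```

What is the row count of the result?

LEFT JOIN keeps every row from `patients a`; unmatched rows get NULL for `patients b`'s columns.
Matching on a.pid < b.pid.
Matched pairs: 20; unmatched a rows kept: 1.
Total: 20 matched + 1 padded = 21 rows.

21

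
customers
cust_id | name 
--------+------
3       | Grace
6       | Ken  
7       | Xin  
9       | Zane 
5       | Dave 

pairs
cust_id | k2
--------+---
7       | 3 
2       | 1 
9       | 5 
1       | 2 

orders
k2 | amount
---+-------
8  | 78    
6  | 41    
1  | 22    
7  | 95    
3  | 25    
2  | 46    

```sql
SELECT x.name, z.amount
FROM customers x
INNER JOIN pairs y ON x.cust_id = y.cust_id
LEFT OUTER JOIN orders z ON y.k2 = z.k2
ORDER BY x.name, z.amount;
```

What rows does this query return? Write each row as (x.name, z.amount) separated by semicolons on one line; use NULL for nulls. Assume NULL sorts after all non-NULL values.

Step 1 — x INNER JOIN y on cust_id → 2 row(s).
Then LEFT JOIN `orders z` on k2: each of those 2 rows is kept; rows whose y.k2 has no match in z get NULL for z's columns.

(Xin, 25); (Zane, NULL)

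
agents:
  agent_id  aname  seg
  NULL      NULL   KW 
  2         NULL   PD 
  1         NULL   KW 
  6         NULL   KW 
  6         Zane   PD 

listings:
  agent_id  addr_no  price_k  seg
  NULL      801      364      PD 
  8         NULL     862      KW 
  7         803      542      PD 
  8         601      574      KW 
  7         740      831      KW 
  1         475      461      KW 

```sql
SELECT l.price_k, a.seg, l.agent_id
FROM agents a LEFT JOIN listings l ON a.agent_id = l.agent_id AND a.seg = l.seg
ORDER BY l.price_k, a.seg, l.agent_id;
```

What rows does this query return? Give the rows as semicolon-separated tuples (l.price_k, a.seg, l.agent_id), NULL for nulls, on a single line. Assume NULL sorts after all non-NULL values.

(461, KW, 1); (NULL, KW, NULL); (NULL, KW, NULL); (NULL, PD, NULL); (NULL, PD, NULL)

LEFT JOIN keeps every row from `agents`; unmatched rows get NULL for `listings`'s columns.
Matching on a.agent_id = l.agent_id AND a.seg = l.seg. A NULL in a compared column never satisfies the condition.
- a row (agent_id=NULL, seg=KW): no match → kept, l columns NULL.
- a row (agent_id=2, seg=PD): no match → kept, l columns NULL.
- a row (agent_id=1, seg=KW): matches 1 l row(s) → 1 output row(s).
- a row (agent_id=6, seg=KW): no match → kept, l columns NULL.
- a row (agent_id=6, seg=PD): no match → kept, l columns NULL.
After projecting and ordering:
l.price_k | a.seg | l.agent_id
461 | KW | 1
NULL | KW | NULL
NULL | KW | NULL
NULL | PD | NULL
NULL | PD | NULL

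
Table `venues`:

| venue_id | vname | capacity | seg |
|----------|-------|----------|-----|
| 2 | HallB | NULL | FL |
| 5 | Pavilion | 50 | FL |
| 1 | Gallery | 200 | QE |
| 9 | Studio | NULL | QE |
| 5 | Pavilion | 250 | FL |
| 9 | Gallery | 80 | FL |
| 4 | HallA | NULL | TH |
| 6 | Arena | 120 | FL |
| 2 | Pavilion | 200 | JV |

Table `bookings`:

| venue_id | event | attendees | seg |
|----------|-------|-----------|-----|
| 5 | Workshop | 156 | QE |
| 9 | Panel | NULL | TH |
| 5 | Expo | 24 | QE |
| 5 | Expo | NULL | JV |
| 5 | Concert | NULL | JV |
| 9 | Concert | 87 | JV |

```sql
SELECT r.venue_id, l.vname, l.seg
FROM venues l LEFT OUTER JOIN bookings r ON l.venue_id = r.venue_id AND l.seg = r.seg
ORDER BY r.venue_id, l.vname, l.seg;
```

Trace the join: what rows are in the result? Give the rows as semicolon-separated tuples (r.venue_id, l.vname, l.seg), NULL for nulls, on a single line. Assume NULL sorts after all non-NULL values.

(NULL, Arena, FL); (NULL, Gallery, FL); (NULL, Gallery, QE); (NULL, HallA, TH); (NULL, HallB, FL); (NULL, Pavilion, FL); (NULL, Pavilion, FL); (NULL, Pavilion, JV); (NULL, Studio, QE)

LEFT JOIN keeps every row from `venues`; unmatched rows get NULL for `bookings`'s columns.
Matching on l.venue_id = r.venue_id AND l.seg = r.seg.
- l[0] venue_id=2, seg=FL → no match; kept with NULLs on the r side.
- l[1] venue_id=5, seg=FL → no match; kept with NULLs on the r side.
- l[2] venue_id=1, seg=QE → no match; kept with NULLs on the r side.
- l[3] venue_id=9, seg=QE → no match; kept with NULLs on the r side.
- l[4] venue_id=5, seg=FL → no match; kept with NULLs on the r side.
- l[5] venue_id=9, seg=FL → no match; kept with NULLs on the r side.
- l[6] venue_id=4, seg=TH → no match; kept with NULLs on the r side.
- l[7] venue_id=6, seg=FL → no match; kept with NULLs on the r side.
- l[8] venue_id=2, seg=JV → no match; kept with NULLs on the r side.
After projecting and ordering:
r.venue_id | l.vname | l.seg
NULL | Arena | FL
NULL | Gallery | FL
NULL | Gallery | QE
NULL | HallA | TH
NULL | HallB | FL
NULL | Pavilion | FL
NULL | Pavilion | FL
NULL | Pavilion | JV
NULL | Studio | QE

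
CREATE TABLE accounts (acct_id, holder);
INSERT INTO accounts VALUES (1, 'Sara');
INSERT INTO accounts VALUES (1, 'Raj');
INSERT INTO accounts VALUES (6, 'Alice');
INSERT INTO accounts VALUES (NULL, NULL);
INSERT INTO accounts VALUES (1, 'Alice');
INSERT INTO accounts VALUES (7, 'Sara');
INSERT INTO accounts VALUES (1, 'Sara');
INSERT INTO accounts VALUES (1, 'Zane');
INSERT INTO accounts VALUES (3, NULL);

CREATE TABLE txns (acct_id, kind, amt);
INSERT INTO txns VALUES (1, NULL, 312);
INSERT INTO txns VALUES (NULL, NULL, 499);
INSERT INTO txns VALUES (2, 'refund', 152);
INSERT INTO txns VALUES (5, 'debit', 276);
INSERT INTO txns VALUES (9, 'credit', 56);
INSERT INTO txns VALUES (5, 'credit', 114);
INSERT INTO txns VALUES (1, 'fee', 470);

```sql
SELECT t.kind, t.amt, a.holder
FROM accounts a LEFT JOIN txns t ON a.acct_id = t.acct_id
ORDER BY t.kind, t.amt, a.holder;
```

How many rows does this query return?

LEFT JOIN keeps every row from `accounts`; unmatched rows get NULL for `txns`'s columns.
Matching on a.acct_id = t.acct_id. A NULL in a compared column never satisfies the condition.
Matched pairs: 10; unmatched a rows kept: 4.
Total: 10 matched + 4 padded = 14 rows.

14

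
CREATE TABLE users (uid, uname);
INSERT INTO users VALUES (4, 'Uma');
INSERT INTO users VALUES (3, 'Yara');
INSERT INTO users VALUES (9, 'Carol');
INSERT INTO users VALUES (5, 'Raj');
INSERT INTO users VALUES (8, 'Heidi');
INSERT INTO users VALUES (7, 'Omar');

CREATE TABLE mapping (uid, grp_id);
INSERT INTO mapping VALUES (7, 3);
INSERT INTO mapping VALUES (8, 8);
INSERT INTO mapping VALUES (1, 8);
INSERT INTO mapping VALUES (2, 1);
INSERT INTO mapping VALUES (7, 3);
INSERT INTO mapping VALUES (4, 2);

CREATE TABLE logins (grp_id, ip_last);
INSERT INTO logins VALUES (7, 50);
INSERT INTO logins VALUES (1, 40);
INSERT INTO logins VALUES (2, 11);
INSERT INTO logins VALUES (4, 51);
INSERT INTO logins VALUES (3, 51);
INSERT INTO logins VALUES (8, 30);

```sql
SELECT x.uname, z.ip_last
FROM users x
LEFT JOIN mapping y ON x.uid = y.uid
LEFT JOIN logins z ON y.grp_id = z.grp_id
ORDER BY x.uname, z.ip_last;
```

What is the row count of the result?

Evaluate left to right. First `users x LEFT JOIN mapping y` on uid: 7 row(s).
Then LEFT JOIN `logins z` on grp_id: each of those 7 rows is kept; rows whose y.grp_id has no match in z get NULL for z's columns.
Result: 7 row(s).

7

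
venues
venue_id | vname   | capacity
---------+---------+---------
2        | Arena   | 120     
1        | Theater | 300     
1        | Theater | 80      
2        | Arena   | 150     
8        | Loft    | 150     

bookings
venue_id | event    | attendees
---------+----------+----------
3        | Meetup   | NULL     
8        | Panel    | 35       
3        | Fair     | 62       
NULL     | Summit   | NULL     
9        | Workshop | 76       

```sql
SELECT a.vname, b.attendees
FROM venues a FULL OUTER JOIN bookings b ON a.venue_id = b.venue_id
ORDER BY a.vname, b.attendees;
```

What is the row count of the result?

9

FULL OUTER JOIN keeps every row from both sides; unmatched rows get NULL for the other side's columns.
Matching on a.venue_id = b.venue_id. A NULL in a compared column never satisfies the condition.
- venue_id=2: no b row matches, row kept with b columns NULL.
- venue_id=1: no b row matches, row kept with b columns NULL.
- venue_id=1: no b row matches, row kept with b columns NULL.
- venue_id=2: no b row matches, row kept with b columns NULL.
- venue_id=8: 1 matching b row(s), so 1 row(s) emitted.
- 4 row(s) from b found no a partner → padded with NULL.
Total: 1 matched + 8 padded = 9 rows.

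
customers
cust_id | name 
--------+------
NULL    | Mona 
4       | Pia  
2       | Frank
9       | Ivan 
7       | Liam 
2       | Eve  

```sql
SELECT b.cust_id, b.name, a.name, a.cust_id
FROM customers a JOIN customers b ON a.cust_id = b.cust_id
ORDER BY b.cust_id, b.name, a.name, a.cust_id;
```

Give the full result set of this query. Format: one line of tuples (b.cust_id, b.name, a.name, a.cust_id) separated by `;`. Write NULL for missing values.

(2, Eve, Eve, 2); (2, Eve, Frank, 2); (2, Frank, Eve, 2); (2, Frank, Frank, 2); (4, Pia, Pia, 4); (7, Liam, Liam, 7); (9, Ivan, Ivan, 9)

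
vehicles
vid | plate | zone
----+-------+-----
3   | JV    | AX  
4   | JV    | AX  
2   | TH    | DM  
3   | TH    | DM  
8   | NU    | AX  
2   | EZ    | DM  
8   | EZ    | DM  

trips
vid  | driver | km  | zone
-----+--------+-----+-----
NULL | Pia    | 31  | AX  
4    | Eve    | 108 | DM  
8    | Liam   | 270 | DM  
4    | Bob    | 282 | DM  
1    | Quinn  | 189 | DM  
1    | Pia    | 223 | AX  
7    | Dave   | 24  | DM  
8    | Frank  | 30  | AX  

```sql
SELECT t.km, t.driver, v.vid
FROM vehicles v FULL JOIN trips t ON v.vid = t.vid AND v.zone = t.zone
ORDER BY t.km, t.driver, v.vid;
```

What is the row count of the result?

FULL OUTER JOIN keeps every row from both sides; unmatched rows get NULL for the other side's columns.
Matching on v.vid = t.vid AND v.zone = t.zone. A NULL in a compared column never satisfies the condition.
Matched pairs: 2; unmatched v rows kept: 5; unmatched t rows kept: 6.
Total: 2 matched + 11 padded = 13 rows.

13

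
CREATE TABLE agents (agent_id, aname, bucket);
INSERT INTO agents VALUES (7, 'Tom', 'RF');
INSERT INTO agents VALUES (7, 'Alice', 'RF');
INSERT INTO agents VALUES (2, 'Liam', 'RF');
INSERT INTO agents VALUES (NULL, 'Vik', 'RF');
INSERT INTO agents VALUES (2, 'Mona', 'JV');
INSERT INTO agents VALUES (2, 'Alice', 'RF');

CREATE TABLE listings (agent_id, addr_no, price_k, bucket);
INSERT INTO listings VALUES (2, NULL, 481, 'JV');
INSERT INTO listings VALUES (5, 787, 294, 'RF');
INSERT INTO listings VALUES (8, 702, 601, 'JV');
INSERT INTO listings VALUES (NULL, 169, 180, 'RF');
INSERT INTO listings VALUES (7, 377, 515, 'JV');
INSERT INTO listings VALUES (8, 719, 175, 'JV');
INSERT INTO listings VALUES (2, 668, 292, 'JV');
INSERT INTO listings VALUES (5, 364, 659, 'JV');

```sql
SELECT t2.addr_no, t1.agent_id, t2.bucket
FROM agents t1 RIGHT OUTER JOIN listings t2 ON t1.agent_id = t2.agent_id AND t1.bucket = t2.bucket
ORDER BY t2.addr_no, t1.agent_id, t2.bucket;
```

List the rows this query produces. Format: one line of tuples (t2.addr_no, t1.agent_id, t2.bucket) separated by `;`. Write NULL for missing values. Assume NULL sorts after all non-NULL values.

RIGHT JOIN keeps every row from `listings`; unmatched rows get NULL for `agents`'s columns.
Matching on t1.agent_id = t2.agent_id AND t1.bucket = t2.bucket. A NULL in a compared column never satisfies the condition.
Matched pairs: 2; unmatched t2 rows kept: 6.

(169, NULL, RF); (364, NULL, JV); (377, NULL, JV); (668, 2, JV); (702, NULL, JV); (719, NULL, JV); (787, NULL, RF); (NULL, 2, JV)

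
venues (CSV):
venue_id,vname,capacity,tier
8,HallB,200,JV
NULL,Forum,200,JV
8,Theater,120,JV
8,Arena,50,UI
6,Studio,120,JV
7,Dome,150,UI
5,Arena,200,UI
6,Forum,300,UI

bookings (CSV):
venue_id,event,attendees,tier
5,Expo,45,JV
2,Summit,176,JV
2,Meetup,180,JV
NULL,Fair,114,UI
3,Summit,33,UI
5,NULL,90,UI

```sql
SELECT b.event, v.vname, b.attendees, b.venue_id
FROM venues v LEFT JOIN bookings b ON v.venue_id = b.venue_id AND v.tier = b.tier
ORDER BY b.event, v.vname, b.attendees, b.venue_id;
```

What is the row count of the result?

8

LEFT JOIN keeps every row from `venues`; unmatched rows get NULL for `bookings`'s columns.
Matching on v.venue_id = b.venue_id AND v.tier = b.tier. A NULL in a compared column never satisfies the condition.
Matched pairs: 1; unmatched v rows kept: 7.
Total: 1 matched + 7 padded = 8 rows.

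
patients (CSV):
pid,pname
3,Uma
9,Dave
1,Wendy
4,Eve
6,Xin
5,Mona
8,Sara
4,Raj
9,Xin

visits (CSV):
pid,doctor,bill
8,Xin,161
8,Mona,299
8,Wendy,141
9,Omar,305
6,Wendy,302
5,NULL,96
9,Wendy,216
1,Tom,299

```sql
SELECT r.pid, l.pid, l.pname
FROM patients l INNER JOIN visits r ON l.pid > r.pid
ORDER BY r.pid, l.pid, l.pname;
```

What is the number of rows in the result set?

21

INNER JOIN keeps only pairs where the ON condition holds.
Matching on l.pid > r.pid.
- pid=3: 1 matching r row(s), so 1 row(s) emitted.
- pid=9: 6 matching r row(s), so 6 row(s) emitted.
- pid=1: no matching r row, dropped.
- pid=4: 1 matching r row(s), so 1 row(s) emitted.
- pid=6: 2 matching r row(s), so 2 row(s) emitted.
- pid=5: 1 matching r row(s), so 1 row(s) emitted.
- pid=8: 3 matching r row(s), so 3 row(s) emitted.
- pid=4: 1 matching r row(s), so 1 row(s) emitted.
- pid=9: 6 matching r row(s), so 6 row(s) emitted.
Total: 21 rows.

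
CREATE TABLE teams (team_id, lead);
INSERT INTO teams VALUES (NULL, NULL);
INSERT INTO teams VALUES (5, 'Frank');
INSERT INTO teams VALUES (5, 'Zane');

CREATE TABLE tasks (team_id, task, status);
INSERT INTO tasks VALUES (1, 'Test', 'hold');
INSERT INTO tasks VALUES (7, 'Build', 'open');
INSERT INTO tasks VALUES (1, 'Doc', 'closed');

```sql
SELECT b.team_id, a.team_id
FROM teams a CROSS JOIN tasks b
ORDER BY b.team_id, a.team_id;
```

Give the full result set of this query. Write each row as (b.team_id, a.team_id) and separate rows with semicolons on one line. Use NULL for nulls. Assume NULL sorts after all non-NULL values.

(1, 5); (1, 5); (1, 5); (1, 5); (1, NULL); (1, NULL); (7, 5); (7, 5); (7, NULL)

CROSS JOIN pairs every row of `teams` with every row of `tasks`: 3 × 3 = 9 rows.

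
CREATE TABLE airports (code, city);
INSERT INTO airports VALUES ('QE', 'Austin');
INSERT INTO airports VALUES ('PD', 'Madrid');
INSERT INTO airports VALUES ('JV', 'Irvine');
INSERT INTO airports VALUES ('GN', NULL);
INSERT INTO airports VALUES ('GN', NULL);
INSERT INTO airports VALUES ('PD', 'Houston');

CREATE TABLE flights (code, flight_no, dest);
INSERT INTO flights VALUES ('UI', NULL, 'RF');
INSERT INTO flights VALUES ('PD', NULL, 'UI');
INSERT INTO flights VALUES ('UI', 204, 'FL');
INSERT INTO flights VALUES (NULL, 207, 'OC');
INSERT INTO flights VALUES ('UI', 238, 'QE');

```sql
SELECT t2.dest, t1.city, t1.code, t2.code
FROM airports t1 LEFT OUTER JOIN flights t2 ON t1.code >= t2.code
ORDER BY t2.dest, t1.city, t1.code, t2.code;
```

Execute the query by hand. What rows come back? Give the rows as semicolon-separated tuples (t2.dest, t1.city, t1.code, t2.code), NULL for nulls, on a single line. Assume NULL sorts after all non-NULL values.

(UI, Austin, QE, PD); (UI, Houston, PD, PD); (UI, Madrid, PD, PD); (NULL, Irvine, JV, NULL); (NULL, NULL, GN, NULL); (NULL, NULL, GN, NULL)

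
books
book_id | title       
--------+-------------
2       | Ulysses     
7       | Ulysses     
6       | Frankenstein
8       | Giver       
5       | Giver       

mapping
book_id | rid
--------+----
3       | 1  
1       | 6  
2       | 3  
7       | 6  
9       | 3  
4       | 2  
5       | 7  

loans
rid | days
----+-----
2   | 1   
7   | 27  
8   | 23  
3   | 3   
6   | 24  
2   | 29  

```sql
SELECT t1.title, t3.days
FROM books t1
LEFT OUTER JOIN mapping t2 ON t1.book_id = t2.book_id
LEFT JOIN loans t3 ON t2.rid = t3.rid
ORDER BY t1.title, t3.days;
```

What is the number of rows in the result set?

5

Joins associate left-to-right: books LEFT JOIN mapping on book_id gives 5 intermediate row(s).
Then LEFT JOIN `loans t3` on rid: each of those 5 rows is kept; rows whose t2.rid has no match in t3 get NULL for t3's columns.
Result: 5 row(s).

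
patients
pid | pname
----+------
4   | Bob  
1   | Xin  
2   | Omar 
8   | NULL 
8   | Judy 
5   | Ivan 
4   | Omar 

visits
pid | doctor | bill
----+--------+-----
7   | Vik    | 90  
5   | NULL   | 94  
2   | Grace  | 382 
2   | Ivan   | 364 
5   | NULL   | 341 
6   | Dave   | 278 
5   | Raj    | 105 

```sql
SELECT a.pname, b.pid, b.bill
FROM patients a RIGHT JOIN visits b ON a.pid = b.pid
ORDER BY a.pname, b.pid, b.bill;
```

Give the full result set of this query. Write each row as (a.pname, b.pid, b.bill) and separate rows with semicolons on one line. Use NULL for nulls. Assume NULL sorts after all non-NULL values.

RIGHT JOIN keeps every row from `visits`; unmatched rows get NULL for `patients`'s columns.
Matching on a.pid = b.pid.
- a (pid=4) has no partner in b.
- a (pid=1) has no partner in b.
- a (pid=2) pairs with 2 row(s) of b.
- a (pid=8) has no partner in b.
- a (pid=8) has no partner in b.
- a (pid=5) pairs with 3 row(s) of b.
- a (pid=4) has no partner in b.
- plus 2 unmatched b row(s), each kept with NULL a columns.
After projecting and ordering:
a.pname | b.pid | b.bill
Ivan | 5 | 94
Ivan | 5 | 105
Ivan | 5 | 341
Omar | 2 | 364
Omar | 2 | 382
NULL | 6 | 278
NULL | 7 | 90

(Ivan, 5, 94); (Ivan, 5, 105); (Ivan, 5, 341); (Omar, 2, 364); (Omar, 2, 382); (NULL, 6, 278); (NULL, 7, 90)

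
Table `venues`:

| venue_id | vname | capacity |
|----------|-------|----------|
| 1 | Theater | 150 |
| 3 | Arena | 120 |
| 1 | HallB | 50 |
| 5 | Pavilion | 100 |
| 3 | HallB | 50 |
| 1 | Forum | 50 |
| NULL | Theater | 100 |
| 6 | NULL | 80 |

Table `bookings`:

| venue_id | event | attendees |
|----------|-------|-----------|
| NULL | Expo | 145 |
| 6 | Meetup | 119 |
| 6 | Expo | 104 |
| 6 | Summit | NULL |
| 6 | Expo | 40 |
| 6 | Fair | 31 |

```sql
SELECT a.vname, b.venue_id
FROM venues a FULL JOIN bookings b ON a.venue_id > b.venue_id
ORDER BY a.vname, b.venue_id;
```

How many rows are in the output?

14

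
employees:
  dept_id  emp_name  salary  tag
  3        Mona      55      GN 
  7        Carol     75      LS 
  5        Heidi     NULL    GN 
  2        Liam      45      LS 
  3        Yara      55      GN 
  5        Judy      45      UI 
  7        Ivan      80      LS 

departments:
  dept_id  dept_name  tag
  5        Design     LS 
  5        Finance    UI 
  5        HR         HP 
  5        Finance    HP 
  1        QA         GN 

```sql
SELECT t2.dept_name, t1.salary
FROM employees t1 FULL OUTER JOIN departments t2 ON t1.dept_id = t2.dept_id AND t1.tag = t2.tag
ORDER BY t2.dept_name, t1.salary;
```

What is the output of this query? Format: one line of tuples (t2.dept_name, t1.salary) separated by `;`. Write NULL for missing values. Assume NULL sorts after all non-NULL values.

FULL OUTER JOIN keeps every row from both sides; unmatched rows get NULL for the other side's columns.
Matching on t1.dept_id = t2.dept_id AND t1.tag = t2.tag.
- t1 row (dept_id=3, tag=GN): no match → kept, t2 columns NULL.
- t1 row (dept_id=7, tag=LS): no match → kept, t2 columns NULL.
- t1 row (dept_id=5, tag=GN): no match → kept, t2 columns NULL.
- t1 row (dept_id=2, tag=LS): no match → kept, t2 columns NULL.
- t1 row (dept_id=3, tag=GN): no match → kept, t2 columns NULL.
- t1 row (dept_id=5, tag=UI): matches 1 t2 row(s) → 1 output row(s).
- t1 row (dept_id=7, tag=LS): no match → kept, t2 columns NULL.
- plus 4 unmatched t2 row(s), each kept with NULL t1 columns.

(Design, NULL); (Finance, 45); (Finance, NULL); (HR, NULL); (QA, NULL); (NULL, 45); (NULL, 55); (NULL, 55); (NULL, 75); (NULL, 80); (NULL, NULL)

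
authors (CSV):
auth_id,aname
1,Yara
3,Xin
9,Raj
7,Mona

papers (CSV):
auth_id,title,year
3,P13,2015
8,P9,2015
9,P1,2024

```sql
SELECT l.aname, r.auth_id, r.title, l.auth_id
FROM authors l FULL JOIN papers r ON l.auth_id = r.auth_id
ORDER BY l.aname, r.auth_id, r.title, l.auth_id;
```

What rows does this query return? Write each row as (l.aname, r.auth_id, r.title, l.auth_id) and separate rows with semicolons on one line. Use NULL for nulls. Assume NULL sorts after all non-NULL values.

FULL OUTER JOIN keeps every row from both sides; unmatched rows get NULL for the other side's columns.
Matching on l.auth_id = r.auth_id.
- auth_id=1: no r row matches, row kept with r columns NULL.
- auth_id=3: 1 matching r row(s), so 1 row(s) emitted.
- auth_id=9: 1 matching r row(s), so 1 row(s) emitted.
- auth_id=7: no r row matches, row kept with r columns NULL.
- 1 row(s) from r found no l partner → padded with NULL.
After projecting and ordering:
l.aname | r.auth_id | r.title | l.auth_id
Mona | NULL | NULL | 7
Raj | 9 | P1 | 9
Xin | 3 | P13 | 3
Yara | NULL | NULL | 1
NULL | 8 | P9 | NULL

(Mona, NULL, NULL, 7); (Raj, 9, P1, 9); (Xin, 3, P13, 3); (Yara, NULL, NULL, 1); (NULL, 8, P9, NULL)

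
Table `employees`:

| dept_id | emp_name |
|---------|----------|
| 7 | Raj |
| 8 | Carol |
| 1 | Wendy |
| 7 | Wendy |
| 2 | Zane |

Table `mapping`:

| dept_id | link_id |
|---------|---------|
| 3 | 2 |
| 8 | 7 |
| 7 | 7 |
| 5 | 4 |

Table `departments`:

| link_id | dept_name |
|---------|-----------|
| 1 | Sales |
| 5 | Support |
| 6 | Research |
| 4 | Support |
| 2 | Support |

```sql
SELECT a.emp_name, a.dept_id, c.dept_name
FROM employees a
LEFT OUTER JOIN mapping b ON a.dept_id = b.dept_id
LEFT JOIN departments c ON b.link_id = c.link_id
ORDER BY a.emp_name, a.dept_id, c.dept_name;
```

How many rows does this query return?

5

Joins associate left-to-right: employees LEFT JOIN mapping on dept_id gives 5 intermediate row(s).
Then LEFT JOIN `departments c` on link_id: each of those 5 rows is kept; rows whose b.link_id has no match in c get NULL for c's columns.
Result: 5 row(s).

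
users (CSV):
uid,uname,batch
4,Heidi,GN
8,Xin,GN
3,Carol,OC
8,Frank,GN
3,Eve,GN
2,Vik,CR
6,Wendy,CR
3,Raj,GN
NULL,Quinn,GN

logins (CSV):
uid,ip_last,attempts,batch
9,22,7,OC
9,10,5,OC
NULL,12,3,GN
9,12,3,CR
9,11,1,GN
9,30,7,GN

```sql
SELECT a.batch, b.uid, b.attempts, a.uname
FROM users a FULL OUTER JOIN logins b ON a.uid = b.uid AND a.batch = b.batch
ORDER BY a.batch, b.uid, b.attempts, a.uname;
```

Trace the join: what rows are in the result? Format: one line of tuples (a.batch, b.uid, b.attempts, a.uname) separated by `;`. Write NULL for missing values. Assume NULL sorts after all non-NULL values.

FULL OUTER JOIN keeps every row from both sides; unmatched rows get NULL for the other side's columns.
Matching on a.uid = b.uid AND a.batch = b.batch. A NULL in a compared column never satisfies the condition.
Matched pairs: 0; unmatched a rows kept: 9; unmatched b rows kept: 6.

(CR, NULL, NULL, Vik); (CR, NULL, NULL, Wendy); (GN, NULL, NULL, Eve); (GN, NULL, NULL, Frank); (GN, NULL, NULL, Heidi); (GN, NULL, NULL, Quinn); (GN, NULL, NULL, Raj); (GN, NULL, NULL, Xin); (OC, NULL, NULL, Carol); (NULL, 9, 1, NULL); (NULL, 9, 3, NULL); (NULL, 9, 5, NULL); (NULL, 9, 7, NULL); (NULL, 9, 7, NULL); (NULL, NULL, 3, NULL)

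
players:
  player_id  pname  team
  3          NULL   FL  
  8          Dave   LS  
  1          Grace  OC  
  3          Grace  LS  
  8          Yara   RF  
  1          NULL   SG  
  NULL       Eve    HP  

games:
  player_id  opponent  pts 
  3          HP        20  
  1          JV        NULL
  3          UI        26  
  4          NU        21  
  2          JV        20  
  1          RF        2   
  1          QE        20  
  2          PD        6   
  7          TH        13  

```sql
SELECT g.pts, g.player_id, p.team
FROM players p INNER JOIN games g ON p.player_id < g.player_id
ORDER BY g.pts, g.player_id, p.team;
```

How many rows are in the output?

16

INNER JOIN keeps only pairs where the ON condition holds.
Matching on p.player_id < g.player_id. A NULL in a compared column never satisfies the condition.
- p (player_id=3) pairs with 2 row(s) of g.
- p (player_id=8) has no partner → excluded.
- p (player_id=1) pairs with 6 row(s) of g.
- p (player_id=3) pairs with 2 row(s) of g.
- p (player_id=8) has no partner → excluded.
- p (player_id=1) pairs with 6 row(s) of g.
- p (player_id=NULL) has no partner → excluded.
Total: 16 rows.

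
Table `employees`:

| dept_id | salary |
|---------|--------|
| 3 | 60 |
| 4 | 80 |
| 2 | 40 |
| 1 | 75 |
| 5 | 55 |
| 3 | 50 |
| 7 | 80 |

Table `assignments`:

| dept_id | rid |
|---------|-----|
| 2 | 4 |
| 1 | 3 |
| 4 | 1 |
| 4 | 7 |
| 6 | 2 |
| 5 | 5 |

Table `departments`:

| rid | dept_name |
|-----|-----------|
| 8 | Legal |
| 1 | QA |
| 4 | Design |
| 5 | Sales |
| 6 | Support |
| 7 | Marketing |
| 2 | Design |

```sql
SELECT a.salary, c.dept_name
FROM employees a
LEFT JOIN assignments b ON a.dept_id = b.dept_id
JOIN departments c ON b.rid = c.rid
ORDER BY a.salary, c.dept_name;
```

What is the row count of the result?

4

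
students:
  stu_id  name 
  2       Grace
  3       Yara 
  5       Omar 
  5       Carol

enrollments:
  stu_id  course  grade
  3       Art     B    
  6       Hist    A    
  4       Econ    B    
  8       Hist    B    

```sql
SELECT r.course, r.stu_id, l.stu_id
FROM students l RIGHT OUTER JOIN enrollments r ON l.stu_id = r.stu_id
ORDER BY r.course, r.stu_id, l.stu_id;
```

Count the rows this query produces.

4

RIGHT JOIN keeps every row from `enrollments`; unmatched rows get NULL for `students`'s columns.
Matching on l.stu_id = r.stu_id.
- stu_id=2: no matching r row.
- stu_id=3: 1 matching r row(s), so 1 row(s) emitted.
- stu_id=5: no matching r row.
- stu_id=5: no matching r row.
- 3 row(s) from r found no l partner → padded with NULL.
Total: 1 matched + 3 padded = 4 rows.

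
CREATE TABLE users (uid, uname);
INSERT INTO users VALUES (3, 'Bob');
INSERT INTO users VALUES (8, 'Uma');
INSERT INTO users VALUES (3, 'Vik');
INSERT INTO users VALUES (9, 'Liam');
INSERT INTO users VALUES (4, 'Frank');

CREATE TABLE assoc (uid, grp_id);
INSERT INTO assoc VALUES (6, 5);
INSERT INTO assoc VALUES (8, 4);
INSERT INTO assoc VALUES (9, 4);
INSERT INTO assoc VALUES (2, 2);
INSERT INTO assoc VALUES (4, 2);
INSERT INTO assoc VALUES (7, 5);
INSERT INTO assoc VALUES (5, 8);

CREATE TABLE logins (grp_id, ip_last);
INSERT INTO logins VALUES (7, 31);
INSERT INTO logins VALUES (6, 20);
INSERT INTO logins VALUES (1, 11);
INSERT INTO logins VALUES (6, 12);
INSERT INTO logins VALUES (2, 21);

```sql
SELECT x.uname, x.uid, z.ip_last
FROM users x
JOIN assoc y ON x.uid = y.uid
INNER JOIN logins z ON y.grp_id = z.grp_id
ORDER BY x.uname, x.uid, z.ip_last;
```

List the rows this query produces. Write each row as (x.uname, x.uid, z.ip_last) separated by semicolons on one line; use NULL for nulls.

(Frank, 4, 21)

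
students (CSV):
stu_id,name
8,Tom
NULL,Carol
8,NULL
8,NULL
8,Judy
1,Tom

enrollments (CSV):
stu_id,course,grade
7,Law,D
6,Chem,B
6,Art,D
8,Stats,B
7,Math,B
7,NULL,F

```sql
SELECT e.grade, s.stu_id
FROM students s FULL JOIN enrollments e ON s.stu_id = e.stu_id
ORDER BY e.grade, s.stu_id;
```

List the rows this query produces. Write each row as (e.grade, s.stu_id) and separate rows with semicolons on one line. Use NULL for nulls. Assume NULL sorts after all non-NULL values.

(B, 8); (B, 8); (B, 8); (B, 8); (B, NULL); (B, NULL); (D, NULL); (D, NULL); (F, NULL); (NULL, 1); (NULL, NULL)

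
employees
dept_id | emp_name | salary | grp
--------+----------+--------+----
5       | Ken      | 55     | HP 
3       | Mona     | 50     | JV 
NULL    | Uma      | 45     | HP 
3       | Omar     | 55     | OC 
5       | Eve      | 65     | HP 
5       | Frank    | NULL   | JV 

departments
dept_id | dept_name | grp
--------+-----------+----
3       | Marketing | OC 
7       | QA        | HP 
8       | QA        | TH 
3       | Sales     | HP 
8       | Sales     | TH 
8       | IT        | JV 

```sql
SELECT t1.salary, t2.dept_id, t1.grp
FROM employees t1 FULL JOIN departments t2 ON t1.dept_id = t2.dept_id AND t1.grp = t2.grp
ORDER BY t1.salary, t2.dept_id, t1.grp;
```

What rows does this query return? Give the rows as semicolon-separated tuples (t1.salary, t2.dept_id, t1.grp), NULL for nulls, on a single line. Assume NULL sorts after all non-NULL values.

(45, NULL, HP); (50, NULL, JV); (55, 3, OC); (55, NULL, HP); (65, NULL, HP); (NULL, 3, NULL); (NULL, 7, NULL); (NULL, 8, NULL); (NULL, 8, NULL); (NULL, 8, NULL); (NULL, NULL, JV)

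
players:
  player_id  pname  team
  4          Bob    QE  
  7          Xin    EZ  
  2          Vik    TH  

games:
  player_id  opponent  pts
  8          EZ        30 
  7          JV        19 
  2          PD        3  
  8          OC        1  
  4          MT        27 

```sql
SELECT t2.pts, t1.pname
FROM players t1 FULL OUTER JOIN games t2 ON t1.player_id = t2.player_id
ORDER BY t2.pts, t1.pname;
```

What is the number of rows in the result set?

FULL OUTER JOIN keeps every row from both sides; unmatched rows get NULL for the other side's columns.
Matching on t1.player_id = t2.player_id.
- t1 row (player_id=4): matches 1 t2 row(s) → 1 output row(s).
- t1 row (player_id=7): matches 1 t2 row(s) → 1 output row(s).
- t1 row (player_id=2): matches 1 t2 row(s) → 1 output row(s).
- 2 t2 row(s) had no t1 match → kept, t1 columns NULL.
Total: 3 matched + 2 padded = 5 rows.

5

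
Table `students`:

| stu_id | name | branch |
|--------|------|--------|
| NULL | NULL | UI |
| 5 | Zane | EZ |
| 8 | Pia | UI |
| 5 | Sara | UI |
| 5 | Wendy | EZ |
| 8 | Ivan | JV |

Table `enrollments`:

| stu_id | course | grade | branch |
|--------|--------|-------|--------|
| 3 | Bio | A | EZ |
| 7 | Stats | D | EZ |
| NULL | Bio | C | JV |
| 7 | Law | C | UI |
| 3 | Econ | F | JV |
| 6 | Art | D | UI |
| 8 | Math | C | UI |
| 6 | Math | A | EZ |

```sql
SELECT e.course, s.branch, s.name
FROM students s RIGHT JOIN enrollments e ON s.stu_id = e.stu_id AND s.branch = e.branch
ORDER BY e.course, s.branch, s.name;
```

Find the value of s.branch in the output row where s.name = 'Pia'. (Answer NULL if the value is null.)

RIGHT JOIN keeps every row from `enrollments`; unmatched rows get NULL for `students`'s columns.
Matching on s.stu_id = e.stu_id AND s.branch = e.branch. A NULL in a compared column never satisfies the condition.
- s row (stu_id=NULL, branch=UI): no match.
- s row (stu_id=5, branch=EZ): no match.
- s row (stu_id=8, branch=UI): matches 1 e row(s) → 1 output row(s).
- s row (stu_id=5, branch=UI): no match.
- s row (stu_id=5, branch=EZ): no match.
- s row (stu_id=8, branch=JV): no match.
- 7 e row(s) had no s match → kept, s columns NULL.

UI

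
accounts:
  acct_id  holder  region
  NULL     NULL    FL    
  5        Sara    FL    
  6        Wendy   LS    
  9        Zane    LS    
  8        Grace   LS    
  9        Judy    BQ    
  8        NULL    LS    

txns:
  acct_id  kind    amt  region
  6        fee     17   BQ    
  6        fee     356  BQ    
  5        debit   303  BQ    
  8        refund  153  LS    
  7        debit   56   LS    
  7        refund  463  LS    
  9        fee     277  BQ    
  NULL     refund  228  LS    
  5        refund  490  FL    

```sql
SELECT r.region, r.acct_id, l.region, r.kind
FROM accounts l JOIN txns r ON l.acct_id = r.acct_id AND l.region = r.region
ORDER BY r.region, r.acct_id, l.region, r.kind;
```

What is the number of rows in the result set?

INNER JOIN keeps only pairs where the ON condition holds.
Matching on l.acct_id = r.acct_id AND l.region = r.region. A NULL in a compared column never satisfies the condition.
- acct_id=NULL, region=FL: no matching r row, dropped.
- acct_id=5, region=FL: 1 matching r row(s), so 1 row(s) emitted.
- acct_id=6, region=LS: no matching r row, dropped.
- acct_id=9, region=LS: no matching r row, dropped.
- acct_id=8, region=LS: 1 matching r row(s), so 1 row(s) emitted.
- acct_id=9, region=BQ: 1 matching r row(s), so 1 row(s) emitted.
- acct_id=8, region=LS: 1 matching r row(s), so 1 row(s) emitted.
Total: 4 rows.

4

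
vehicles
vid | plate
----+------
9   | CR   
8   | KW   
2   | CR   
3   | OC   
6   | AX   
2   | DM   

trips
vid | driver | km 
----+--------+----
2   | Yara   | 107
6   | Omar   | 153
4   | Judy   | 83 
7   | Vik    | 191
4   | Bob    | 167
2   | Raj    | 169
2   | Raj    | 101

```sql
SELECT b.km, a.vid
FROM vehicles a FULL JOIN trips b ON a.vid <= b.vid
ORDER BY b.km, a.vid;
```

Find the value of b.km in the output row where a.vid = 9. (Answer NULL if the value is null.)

FULL OUTER JOIN keeps every row from both sides; unmatched rows get NULL for the other side's columns.
Matching on a.vid <= b.vid.
- a[0] vid=9 → no match; kept with NULLs on the b side.
- a[1] vid=8 → no match; kept with NULLs on the b side.
- a[2] vid=2 → 7 match(es) in b → 7 row(s).
- a[3] vid=3 → 4 match(es) in b → 4 row(s).
- a[4] vid=6 → 2 match(es) in b → 2 row(s).
- a[5] vid=2 → 7 match(es) in b → 7 row(s).

NULL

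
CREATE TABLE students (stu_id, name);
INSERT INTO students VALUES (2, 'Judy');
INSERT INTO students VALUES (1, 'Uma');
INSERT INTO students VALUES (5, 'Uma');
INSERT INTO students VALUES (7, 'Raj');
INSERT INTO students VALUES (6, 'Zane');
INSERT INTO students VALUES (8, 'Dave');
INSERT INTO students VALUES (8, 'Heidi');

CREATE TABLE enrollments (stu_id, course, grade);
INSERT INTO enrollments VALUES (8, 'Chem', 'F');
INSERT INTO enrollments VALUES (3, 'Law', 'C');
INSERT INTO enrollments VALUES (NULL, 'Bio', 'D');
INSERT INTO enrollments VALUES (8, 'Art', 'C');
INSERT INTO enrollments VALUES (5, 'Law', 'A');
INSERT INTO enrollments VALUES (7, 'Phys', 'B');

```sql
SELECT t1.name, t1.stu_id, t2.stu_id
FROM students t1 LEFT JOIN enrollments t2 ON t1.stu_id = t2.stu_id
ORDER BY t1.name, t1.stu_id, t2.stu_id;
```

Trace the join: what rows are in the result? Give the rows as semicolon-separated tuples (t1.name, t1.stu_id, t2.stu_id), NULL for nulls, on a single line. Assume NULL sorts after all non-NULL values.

(Dave, 8, 8); (Dave, 8, 8); (Heidi, 8, 8); (Heidi, 8, 8); (Judy, 2, NULL); (Raj, 7, 7); (Uma, 1, NULL); (Uma, 5, 5); (Zane, 6, NULL)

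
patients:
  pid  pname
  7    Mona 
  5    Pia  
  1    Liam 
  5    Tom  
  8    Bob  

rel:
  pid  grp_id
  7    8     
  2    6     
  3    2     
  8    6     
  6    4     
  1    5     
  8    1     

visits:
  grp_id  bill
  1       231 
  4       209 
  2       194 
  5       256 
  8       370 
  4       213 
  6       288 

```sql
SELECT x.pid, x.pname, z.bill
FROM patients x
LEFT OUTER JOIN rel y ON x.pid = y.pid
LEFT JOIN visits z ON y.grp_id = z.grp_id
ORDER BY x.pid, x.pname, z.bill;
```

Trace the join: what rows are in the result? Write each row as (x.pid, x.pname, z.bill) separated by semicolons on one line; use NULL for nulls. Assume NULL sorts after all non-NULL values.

(1, Liam, 256); (5, Pia, NULL); (5, Tom, NULL); (7, Mona, 370); (8, Bob, 231); (8, Bob, 288)

Evaluate left to right. First `patients x LEFT JOIN rel y` on pid: 6 row(s).
Then LEFT JOIN `visits z` on grp_id: each of those 6 rows is kept; rows whose y.grp_id has no match in z get NULL for z's columns.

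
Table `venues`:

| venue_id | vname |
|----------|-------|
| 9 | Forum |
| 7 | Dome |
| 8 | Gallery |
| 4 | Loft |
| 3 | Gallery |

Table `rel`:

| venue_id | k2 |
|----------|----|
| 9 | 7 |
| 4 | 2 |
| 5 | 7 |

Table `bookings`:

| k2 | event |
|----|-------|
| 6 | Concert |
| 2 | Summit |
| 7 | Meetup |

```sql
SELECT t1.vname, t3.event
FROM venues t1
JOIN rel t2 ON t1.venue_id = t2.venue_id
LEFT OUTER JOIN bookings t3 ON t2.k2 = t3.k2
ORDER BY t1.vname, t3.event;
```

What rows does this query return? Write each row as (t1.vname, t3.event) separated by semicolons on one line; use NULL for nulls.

Step 1 — t1 INNER JOIN t2 on venue_id → 2 row(s).
Then LEFT JOIN `bookings t3` on k2: each of those 2 rows is kept; rows whose t2.k2 has no match in t3 get NULL for t3's columns.

(Forum, Meetup); (Loft, Summit)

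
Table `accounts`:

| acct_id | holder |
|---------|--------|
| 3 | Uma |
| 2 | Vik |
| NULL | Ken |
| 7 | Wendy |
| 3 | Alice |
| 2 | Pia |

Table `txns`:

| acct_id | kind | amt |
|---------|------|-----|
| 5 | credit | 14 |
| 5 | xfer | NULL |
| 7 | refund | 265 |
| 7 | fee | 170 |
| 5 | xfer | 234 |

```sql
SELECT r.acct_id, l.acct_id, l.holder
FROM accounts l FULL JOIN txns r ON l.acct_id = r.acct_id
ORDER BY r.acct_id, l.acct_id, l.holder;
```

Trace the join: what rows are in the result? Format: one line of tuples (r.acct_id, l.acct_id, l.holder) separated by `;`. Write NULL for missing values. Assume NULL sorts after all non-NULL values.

(5, NULL, NULL); (5, NULL, NULL); (5, NULL, NULL); (7, 7, Wendy); (7, 7, Wendy); (NULL, 2, Pia); (NULL, 2, Vik); (NULL, 3, Alice); (NULL, 3, Uma); (NULL, NULL, Ken)

FULL OUTER JOIN keeps every row from both sides; unmatched rows get NULL for the other side's columns.
Matching on l.acct_id = r.acct_id. A NULL in a compared column never satisfies the condition.
- l row (acct_id=3): no match → kept, r columns NULL.
- l row (acct_id=2): no match → kept, r columns NULL.
- l row (acct_id=NULL): no match → kept, r columns NULL.
- l row (acct_id=7): matches 2 r row(s) → 2 output row(s).
- l row (acct_id=3): no match → kept, r columns NULL.
- l row (acct_id=2): no match → kept, r columns NULL.
- 3 row(s) from r found no l partner → padded with NULL.
After projecting and ordering:
r.acct_id | l.acct_id | l.holder
5 | NULL | NULL
5 | NULL | NULL
5 | NULL | NULL
7 | 7 | Wendy
7 | 7 | Wendy
NULL | 2 | Pia
NULL | 2 | Vik
NULL | 3 | Alice
NULL | 3 | Uma
NULL | NULL | Ken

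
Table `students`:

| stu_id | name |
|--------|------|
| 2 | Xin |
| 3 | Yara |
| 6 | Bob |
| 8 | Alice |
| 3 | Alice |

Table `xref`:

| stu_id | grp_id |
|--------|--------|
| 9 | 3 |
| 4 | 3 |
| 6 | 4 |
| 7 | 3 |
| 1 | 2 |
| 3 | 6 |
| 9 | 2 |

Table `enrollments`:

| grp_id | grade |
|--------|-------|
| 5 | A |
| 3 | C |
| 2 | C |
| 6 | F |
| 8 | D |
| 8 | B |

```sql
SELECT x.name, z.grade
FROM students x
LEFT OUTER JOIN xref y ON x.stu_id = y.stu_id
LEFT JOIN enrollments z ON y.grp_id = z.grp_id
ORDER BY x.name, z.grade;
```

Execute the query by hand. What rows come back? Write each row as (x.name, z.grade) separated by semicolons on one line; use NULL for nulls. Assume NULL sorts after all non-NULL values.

(Alice, F); (Alice, NULL); (Bob, NULL); (Xin, NULL); (Yara, F)

Step 1 — x LEFT JOIN y on stu_id → 5 row(s).
Then LEFT JOIN `enrollments z` on grp_id: each of those 5 rows is kept; rows whose y.grp_id has no match in z get NULL for z's columns.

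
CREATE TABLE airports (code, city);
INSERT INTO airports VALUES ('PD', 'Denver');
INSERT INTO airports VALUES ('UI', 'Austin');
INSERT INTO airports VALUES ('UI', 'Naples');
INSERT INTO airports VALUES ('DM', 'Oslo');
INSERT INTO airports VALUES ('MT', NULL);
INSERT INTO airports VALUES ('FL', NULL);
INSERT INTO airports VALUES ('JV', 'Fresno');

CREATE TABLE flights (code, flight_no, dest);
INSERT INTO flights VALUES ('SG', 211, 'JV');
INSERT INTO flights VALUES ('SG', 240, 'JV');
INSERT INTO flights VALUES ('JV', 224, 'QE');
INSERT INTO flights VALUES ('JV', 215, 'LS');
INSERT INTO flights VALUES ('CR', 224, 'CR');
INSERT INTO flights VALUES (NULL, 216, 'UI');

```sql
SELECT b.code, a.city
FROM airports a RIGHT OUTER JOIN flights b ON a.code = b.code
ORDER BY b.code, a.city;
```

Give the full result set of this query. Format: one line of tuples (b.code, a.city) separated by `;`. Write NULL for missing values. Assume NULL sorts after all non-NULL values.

(CR, NULL); (JV, Fresno); (JV, Fresno); (SG, NULL); (SG, NULL); (NULL, NULL)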